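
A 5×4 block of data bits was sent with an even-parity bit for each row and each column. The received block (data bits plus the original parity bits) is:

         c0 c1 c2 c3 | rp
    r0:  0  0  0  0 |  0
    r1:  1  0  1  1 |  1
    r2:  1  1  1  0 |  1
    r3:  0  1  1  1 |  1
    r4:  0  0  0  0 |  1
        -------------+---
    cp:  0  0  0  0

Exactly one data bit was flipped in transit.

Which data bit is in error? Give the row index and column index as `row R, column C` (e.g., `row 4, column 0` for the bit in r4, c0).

Recompute each row's even parity and compare to rp:
  r0: data parity 0, sent rp 0 → ok
  r1: data parity 1, sent rp 1 → ok
  r2: data parity 1, sent rp 1 → ok
  r3: data parity 1, sent rp 1 → ok
  r4: data parity 0, sent rp 1 → mismatch
Recompute each column's even parity and compare to cp:
  c0: data parity 0, sent cp 0 → ok
  c1: data parity 0, sent cp 0 → ok
  c2: data parity 1, sent cp 0 → mismatch
  c3: data parity 0, sent cp 0 → ok
Exactly one row (r4) and one column (c2) fail → the flipped bit is at their intersection.

row 4, column 2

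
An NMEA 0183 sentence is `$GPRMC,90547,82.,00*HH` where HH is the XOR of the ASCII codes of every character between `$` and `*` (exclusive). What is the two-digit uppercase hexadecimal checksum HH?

XOR the ASCII codes of the payload characters:
  'G' = 0x47 → acc = 0x47
  'P' = 0x50 → acc = 0x17
  'R' = 0x52 → acc = 0x45
  'M' = 0x4D → acc = 0x08
  'C' = 0x43 → acc = 0x4B
  ',' = 0x2C → acc = 0x67
  '9' = 0x39 → acc = 0x5E
  '0' = 0x30 → acc = 0x6E
  '5' = 0x35 → acc = 0x5B
  '4' = 0x34 → acc = 0x6F
  '7' = 0x37 → acc = 0x58
  ',' = 0x2C → acc = 0x74
  '8' = 0x38 → acc = 0x4C
  '2' = 0x32 → acc = 0x7E
  '.' = 0x2E → acc = 0x50
  ',' = 0x2C → acc = 0x7C
  '0' = 0x30 → acc = 0x4C
  '0' = 0x30 → acc = 0x7C
Checksum = 0x7C.

7C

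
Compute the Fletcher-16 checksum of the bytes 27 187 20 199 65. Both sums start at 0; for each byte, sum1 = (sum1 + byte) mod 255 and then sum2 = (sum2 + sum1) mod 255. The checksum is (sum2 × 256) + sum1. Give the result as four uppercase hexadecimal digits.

Running sums (mod 255):
  after byte 0 (27): sum1=27, sum2=27
  after byte 1 (187): sum1=214, sum2=241
  after byte 2 (20): sum1=234, sum2=220
  after byte 3 (199): sum1=178, sum2=143
  after byte 4 (65): sum1=243, sum2=131
Checksum = sum2·256 + sum1 = 131·256 + 243 = 33779 = 0x83F3.

83F3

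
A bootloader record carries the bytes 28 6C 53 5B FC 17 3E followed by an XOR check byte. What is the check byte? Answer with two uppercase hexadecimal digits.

99

XOR the bytes together:
  start with 0x28
  0x28 ⊕ 0x6C = 0x44
  0x44 ⊕ 0x53 = 0x17
  0x17 ⊕ 0x5B = 0x4C
  0x4C ⊕ 0xFC = 0xB0
  0xB0 ⊕ 0x17 = 0xA7
  0xA7 ⊕ 0x3E = 0x99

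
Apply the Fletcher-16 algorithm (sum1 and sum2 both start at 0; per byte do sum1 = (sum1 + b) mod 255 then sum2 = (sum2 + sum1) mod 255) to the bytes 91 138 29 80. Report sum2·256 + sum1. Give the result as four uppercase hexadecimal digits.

Running sums (mod 255):
  after byte 0 (91): sum1=91, sum2=91
  after byte 1 (138): sum1=229, sum2=65
  after byte 2 (29): sum1=3, sum2=68
  after byte 3 (80): sum1=83, sum2=151
Checksum = sum2·256 + sum1 = 151·256 + 83 = 38739 = 0x9753.

9753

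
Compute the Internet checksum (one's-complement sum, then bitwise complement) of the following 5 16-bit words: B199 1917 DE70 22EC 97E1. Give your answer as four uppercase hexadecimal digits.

9C10

One's-complement addition (fold any carry out of bit 15 back into bit 0):
  0xB199 + 0x1917 = 0x0CAB0
  0xCAB0 + 0xDE70 = 0x1A920 → wrap carry → 0xA921
  0xA921 + 0x22EC = 0x0CC0D
  0xCC0D + 0x97E1 = 0x163EE → wrap carry → 0x63EF
One's-complement sum = 0x63EF.
Checksum = ~0x63EF & 0xFFFF = 0x9C10.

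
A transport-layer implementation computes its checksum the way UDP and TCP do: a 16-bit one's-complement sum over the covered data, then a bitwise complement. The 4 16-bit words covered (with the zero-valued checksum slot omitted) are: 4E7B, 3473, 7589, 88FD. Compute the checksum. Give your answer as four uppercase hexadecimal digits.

7E8A

One's-complement addition (fold any carry out of bit 15 back into bit 0):
  0x4E7B + 0x3473 = 0x082EE
  0x82EE + 0x7589 = 0x0F877
  0xF877 + 0x88FD = 0x18174 → wrap carry → 0x8175
One's-complement sum = 0x8175.
Checksum = ~0x8175 & 0xFFFF = 0x7E8A.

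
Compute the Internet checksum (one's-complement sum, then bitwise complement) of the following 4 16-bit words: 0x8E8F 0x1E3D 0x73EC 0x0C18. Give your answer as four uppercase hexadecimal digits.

D32E

One's-complement addition (fold any carry out of bit 15 back into bit 0):
  0x8E8F + 0x1E3D = 0x0ACCC
  0xACCC + 0x73EC = 0x120B8 → wrap carry → 0x20B9
  0x20B9 + 0x0C18 = 0x02CD1
One's-complement sum = 0x2CD1.
Checksum = ~0x2CD1 & 0xFFFF = 0xD32E.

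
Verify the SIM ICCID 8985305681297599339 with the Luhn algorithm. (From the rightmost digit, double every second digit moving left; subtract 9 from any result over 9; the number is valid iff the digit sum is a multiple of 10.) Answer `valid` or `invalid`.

invalid

From the right, keep odd positions and double even positions (subtract 9 from any doubled value over 9):
  doubled (positions 2,4,...): 6 9 1 9 2 3 0 1 9 → sum 40
  kept (positions 1,3,...): 9 3 9 7 2 8 5 3 8 8 → sum 62
Total = 102.
102 mod 10 = 2, so the number is invalid.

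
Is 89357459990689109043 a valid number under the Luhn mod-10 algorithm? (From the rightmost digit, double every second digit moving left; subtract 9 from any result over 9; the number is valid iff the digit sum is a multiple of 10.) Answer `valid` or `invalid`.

invalid

From the right, keep odd positions and double even positions (subtract 9 from any doubled value over 9):
  doubled (positions 2,4,...): 8 9 2 7 0 9 1 5 6 7 → sum 54
  kept (positions 1,3,...): 3 0 0 9 6 9 9 4 5 9 → sum 54
Total = 108.
108 mod 10 = 8, so the number is invalid.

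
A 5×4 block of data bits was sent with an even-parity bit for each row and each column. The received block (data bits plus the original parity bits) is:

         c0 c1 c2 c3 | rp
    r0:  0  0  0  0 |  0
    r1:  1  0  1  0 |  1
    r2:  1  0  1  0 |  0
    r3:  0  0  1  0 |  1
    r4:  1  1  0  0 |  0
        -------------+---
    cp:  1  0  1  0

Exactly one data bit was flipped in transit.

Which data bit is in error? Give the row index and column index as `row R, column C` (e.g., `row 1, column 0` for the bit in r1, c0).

Recompute each row's even parity and compare to rp:
  r0: data parity 0, sent rp 0 → ok
  r1: data parity 0, sent rp 1 → mismatch
  r2: data parity 0, sent rp 0 → ok
  r3: data parity 1, sent rp 1 → ok
  r4: data parity 0, sent rp 0 → ok
Recompute each column's even parity and compare to cp:
  c0: data parity 1, sent cp 1 → ok
  c1: data parity 1, sent cp 0 → mismatch
  c2: data parity 1, sent cp 1 → ok
  c3: data parity 0, sent cp 0 → ok
Exactly one row (r1) and one column (c1) fail → the flipped bit is at their intersection.

row 1, column 1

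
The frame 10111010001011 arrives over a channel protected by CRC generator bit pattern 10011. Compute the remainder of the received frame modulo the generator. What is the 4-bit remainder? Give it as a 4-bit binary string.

1110

Modulo-2 division of 10111010001011 by 10011:
  pos 0: 10111 XOR 10011 = 00100
  pos 2: 10001 XOR 10011 = 00010
  pos 5: 10000 XOR 10011 = 00011
  pos 8: 11101 XOR 10011 = 01110
  pos 9: 11101 XOR 10011 = 01110
Remainder = 1110 (nonzero — an error is detected).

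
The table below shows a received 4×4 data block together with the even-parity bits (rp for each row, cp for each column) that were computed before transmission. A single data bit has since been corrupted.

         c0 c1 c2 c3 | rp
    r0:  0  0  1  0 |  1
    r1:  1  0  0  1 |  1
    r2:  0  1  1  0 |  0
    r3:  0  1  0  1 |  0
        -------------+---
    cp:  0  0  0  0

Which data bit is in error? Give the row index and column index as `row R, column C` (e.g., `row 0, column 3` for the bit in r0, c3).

row 1, column 0

Recompute each row's even parity and compare to rp:
  r0: data parity 1, sent rp 1 → ok
  r1: data parity 0, sent rp 1 → mismatch
  r2: data parity 0, sent rp 0 → ok
  r3: data parity 0, sent rp 0 → ok
Recompute each column's even parity and compare to cp:
  c0: data parity 1, sent cp 0 → mismatch
  c1: data parity 0, sent cp 0 → ok
  c2: data parity 0, sent cp 0 → ok
  c3: data parity 0, sent cp 0 → ok
Exactly one row (r1) and one column (c0) fail → the flipped bit is at their intersection.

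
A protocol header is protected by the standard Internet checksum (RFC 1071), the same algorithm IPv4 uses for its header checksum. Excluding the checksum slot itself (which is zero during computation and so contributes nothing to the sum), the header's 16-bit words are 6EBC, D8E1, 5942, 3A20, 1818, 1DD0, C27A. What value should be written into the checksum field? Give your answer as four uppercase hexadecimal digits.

2C9C

One's-complement addition (fold any carry out of bit 15 back into bit 0):
  0x6EBC + 0xD8E1 = 0x1479D → wrap carry → 0x479E
  0x479E + 0x5942 = 0x0A0E0
  0xA0E0 + 0x3A20 = 0x0DB00
  0xDB00 + 0x1818 = 0x0F318
  0xF318 + 0x1DD0 = 0x110E8 → wrap carry → 0x10E9
  0x10E9 + 0xC27A = 0x0D363
One's-complement sum = 0xD363.
Checksum = ~0xD363 & 0xFFFF = 0x2C9C.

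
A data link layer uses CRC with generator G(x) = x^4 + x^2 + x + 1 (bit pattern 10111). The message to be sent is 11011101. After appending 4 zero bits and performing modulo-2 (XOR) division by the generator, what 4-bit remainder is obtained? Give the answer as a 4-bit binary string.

Append 4 zeros: 110111010000. Divide by 10111 (XOR where the leading bit is 1):
  pos 0: 11011 XOR 10111 = 01100
  pos 1: 11001 XOR 10111 = 01110
  pos 2: 11100 XOR 10111 = 01011
  pos 3: 10111 XOR 10111 = 00000
Remainder (last 4 bits) = 0000. This is the CRC / FCS.

0000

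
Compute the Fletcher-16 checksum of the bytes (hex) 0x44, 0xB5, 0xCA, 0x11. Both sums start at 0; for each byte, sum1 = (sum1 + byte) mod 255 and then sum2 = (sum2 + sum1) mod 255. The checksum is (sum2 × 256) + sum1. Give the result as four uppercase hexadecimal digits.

Running sums (mod 255):
  after byte 0 (0x44): sum1=68, sum2=68
  after byte 1 (0xB5): sum1=249, sum2=62
  after byte 2 (0xCA): sum1=196, sum2=3
  after byte 3 (0x11): sum1=213, sum2=216
Checksum = sum2·256 + sum1 = 216·256 + 213 = 55509 = 0xD8D5.

D8D5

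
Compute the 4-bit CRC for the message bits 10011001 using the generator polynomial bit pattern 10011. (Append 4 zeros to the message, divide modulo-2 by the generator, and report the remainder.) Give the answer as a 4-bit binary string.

0011

Append 4 zeros: 100110010000. Divide by 10011 (XOR where the leading bit is 1):
  pos 0: 10011 XOR 10011 = 00000
  pos 7: 10000 XOR 10011 = 00011
Remainder (last 4 bits) = 0011. This is the CRC / FCS.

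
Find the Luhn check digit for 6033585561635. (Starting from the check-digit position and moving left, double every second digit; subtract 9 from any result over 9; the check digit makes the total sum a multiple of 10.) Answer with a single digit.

Partial digits right→left: 5 3 6 1 6 5 5 8 5 3 3 0 6
Double every second digit counting from the check-digit position (so the 1st, 3rd, 5th, ... of the partial from the right).
  doubled (with −9 where >9): 1 3 3 1 1 6 3 → sum 18
  kept as-is: 3 1 5 8 3 0 → sum 20
Total = 18 + 20 = 38.
Check digit = (10 − (38 mod 10)) mod 10 = 2.

2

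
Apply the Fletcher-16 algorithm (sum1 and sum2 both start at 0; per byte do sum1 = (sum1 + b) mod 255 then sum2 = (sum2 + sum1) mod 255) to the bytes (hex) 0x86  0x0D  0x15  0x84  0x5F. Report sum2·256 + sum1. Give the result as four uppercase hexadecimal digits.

7C8C

Running sums (mod 255):
  after byte 0 (0x86): sum1=134, sum2=134
  after byte 1 (0x0D): sum1=147, sum2=26
  after byte 2 (0x15): sum1=168, sum2=194
  after byte 3 (0x84): sum1=45, sum2=239
  after byte 4 (0x5F): sum1=140, sum2=124
Checksum = sum2·256 + sum1 = 124·256 + 140 = 31884 = 0x7C8C.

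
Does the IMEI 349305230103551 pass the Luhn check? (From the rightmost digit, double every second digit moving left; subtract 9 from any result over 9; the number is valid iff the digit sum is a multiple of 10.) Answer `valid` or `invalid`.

From the right, keep odd positions and double even positions (subtract 9 from any doubled value over 9):
  doubled (positions 2,4,...): 1 6 2 6 1 6 8 → sum 30
  kept (positions 1,3,...): 1 5 0 0 2 0 9 3 → sum 20
Total = 50.
50 mod 10 = 0, so the number is valid.

valid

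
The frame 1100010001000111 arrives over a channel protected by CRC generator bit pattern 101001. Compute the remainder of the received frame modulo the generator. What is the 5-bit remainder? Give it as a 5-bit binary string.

Modulo-2 division of 1100010001000111 by 101001:
  pos 0: 110001 XOR 101001 = 011000
  pos 1: 110000 XOR 101001 = 011001
  pos 2: 110010 XOR 101001 = 011011
  pos 3: 110110 XOR 101001 = 011111
  pos 4: 111111 XOR 101001 = 010110
  pos 5: 101100 XOR 101001 = 000101
  pos 8: 101001 XOR 101001 = 000000
Remainder = 00011 (nonzero — an error is detected).

00011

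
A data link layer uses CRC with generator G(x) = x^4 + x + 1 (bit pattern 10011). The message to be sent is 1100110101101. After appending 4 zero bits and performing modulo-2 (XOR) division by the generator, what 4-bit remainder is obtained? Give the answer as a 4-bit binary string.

1100

Append 4 zeros: 11001101011010000. Divide by 10011 (XOR where the leading bit is 1):
  pos 0: 11001 XOR 10011 = 01010
  pos 1: 10101 XOR 10011 = 00110
  pos 3: 11001 XOR 10011 = 01010
  pos 4: 10100 XOR 10011 = 00111
  pos 6: 11111 XOR 10011 = 01100
  pos 7: 11000 XOR 10011 = 01011
  pos 8: 10111 XOR 10011 = 00100
  pos 10: 10000 XOR 10011 = 00011
Remainder (last 4 bits) = 1100. This is the CRC / FCS.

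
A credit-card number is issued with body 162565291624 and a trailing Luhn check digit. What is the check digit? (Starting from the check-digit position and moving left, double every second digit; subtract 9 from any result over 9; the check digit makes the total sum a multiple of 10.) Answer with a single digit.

1

Partial digits right→left: 4 2 6 1 9 2 5 6 5 2 6 1
Double every second digit counting from the check-digit position (so the 1st, 3rd, 5th, ... of the partial from the right).
  doubled (with −9 where >9): 8 3 9 1 1 3 → sum 25
  kept as-is: 2 1 2 6 2 1 → sum 14
Total = 25 + 14 = 39.
Check digit = (10 − (39 mod 10)) mod 10 = 1.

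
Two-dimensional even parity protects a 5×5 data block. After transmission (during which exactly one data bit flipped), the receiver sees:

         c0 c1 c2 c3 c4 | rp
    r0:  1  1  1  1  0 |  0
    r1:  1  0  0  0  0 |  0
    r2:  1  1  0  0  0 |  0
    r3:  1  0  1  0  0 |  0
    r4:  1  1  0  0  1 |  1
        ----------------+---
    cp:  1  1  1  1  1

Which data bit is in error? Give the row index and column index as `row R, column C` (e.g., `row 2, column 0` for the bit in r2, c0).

Recompute each row's even parity and compare to rp:
  r0: data parity 0, sent rp 0 → ok
  r1: data parity 1, sent rp 0 → mismatch
  r2: data parity 0, sent rp 0 → ok
  r3: data parity 0, sent rp 0 → ok
  r4: data parity 1, sent rp 1 → ok
Recompute each column's even parity and compare to cp:
  c0: data parity 1, sent cp 1 → ok
  c1: data parity 1, sent cp 1 → ok
  c2: data parity 0, sent cp 1 → mismatch
  c3: data parity 1, sent cp 1 → ok
  c4: data parity 1, sent cp 1 → ok
Exactly one row (r1) and one column (c2) fail → the flipped bit is at their intersection.

row 1, column 2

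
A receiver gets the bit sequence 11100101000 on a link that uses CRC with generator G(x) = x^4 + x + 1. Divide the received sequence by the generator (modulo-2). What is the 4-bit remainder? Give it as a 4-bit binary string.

0110

Modulo-2 division of 11100101000 by 10011:
  pos 0: 11100 XOR 10011 = 01111
  pos 1: 11111 XOR 10011 = 01100
  pos 2: 11000 XOR 10011 = 01011
  pos 3: 10111 XOR 10011 = 00100
  pos 5: 10000 XOR 10011 = 00011
Remainder = 0110 (nonzero — an error is detected).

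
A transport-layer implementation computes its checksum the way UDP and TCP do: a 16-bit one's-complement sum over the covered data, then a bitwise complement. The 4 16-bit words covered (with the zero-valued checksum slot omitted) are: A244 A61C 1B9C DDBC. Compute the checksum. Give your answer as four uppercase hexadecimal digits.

BE45

One's-complement addition (fold any carry out of bit 15 back into bit 0):
  0xA244 + 0xA61C = 0x14860 → wrap carry → 0x4861
  0x4861 + 0x1B9C = 0x063FD
  0x63FD + 0xDDBC = 0x141B9 → wrap carry → 0x41BA
One's-complement sum = 0x41BA.
Checksum = ~0x41BA & 0xFFFF = 0xBE45.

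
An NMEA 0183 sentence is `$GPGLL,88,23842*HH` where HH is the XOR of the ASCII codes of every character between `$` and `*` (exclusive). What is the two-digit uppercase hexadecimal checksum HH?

XOR the ASCII codes of the payload characters:
  'G' = 0x47 → acc = 0x47
  'P' = 0x50 → acc = 0x17
  'G' = 0x47 → acc = 0x50
  'L' = 0x4C → acc = 0x1C
  'L' = 0x4C → acc = 0x50
  ',' = 0x2C → acc = 0x7C
  '8' = 0x38 → acc = 0x44
  '8' = 0x38 → acc = 0x7C
  ',' = 0x2C → acc = 0x50
  '2' = 0x32 → acc = 0x62
  '3' = 0x33 → acc = 0x51
  '8' = 0x38 → acc = 0x69
  '4' = 0x34 → acc = 0x5D
  '2' = 0x32 → acc = 0x6F
Checksum = 0x6F.

6F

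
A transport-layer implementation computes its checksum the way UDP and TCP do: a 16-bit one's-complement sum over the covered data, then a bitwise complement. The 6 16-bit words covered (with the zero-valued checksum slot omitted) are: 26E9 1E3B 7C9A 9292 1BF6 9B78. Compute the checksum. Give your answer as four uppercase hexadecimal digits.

F43F

One's-complement addition (fold any carry out of bit 15 back into bit 0):
  0x26E9 + 0x1E3B = 0x04524
  0x4524 + 0x7C9A = 0x0C1BE
  0xC1BE + 0x9292 = 0x15450 → wrap carry → 0x5451
  0x5451 + 0x1BF6 = 0x07047
  0x7047 + 0x9B78 = 0x10BBF → wrap carry → 0x0BC0
One's-complement sum = 0x0BC0.
Checksum = ~0x0BC0 & 0xFFFF = 0xF43F.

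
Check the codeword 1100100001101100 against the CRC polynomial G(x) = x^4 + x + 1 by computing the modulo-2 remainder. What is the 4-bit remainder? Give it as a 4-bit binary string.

Modulo-2 division of 1100100001101100 by 10011:
  pos 0: 11001 XOR 10011 = 01010
  pos 1: 10100 XOR 10011 = 00111
  pos 3: 11100 XOR 10011 = 01111
  pos 4: 11110 XOR 10011 = 01101
  pos 5: 11011 XOR 10011 = 01000
  pos 6: 10001 XOR 10011 = 00010
  pos 9: 10011 XOR 10011 = 00000
Remainder = 0000 (zero — the frame passes the CRC check).

0000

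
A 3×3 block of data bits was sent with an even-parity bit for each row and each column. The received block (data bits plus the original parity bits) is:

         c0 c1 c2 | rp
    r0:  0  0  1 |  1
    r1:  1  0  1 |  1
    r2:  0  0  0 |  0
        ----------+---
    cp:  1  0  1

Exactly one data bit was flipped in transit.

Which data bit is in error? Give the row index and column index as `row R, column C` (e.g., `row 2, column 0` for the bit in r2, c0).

Recompute each row's even parity and compare to rp:
  r0: data parity 1, sent rp 1 → ok
  r1: data parity 0, sent rp 1 → mismatch
  r2: data parity 0, sent rp 0 → ok
Recompute each column's even parity and compare to cp:
  c0: data parity 1, sent cp 1 → ok
  c1: data parity 0, sent cp 0 → ok
  c2: data parity 0, sent cp 1 → mismatch
Exactly one row (r1) and one column (c2) fail → the flipped bit is at their intersection.

row 1, column 2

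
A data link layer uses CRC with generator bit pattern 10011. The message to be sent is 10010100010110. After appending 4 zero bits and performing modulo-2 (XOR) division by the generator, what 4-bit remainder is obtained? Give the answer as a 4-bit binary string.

Append 4 zeros: 100101000101100000. Divide by 10011 (XOR where the leading bit is 1):
  pos 0: 10010 XOR 10011 = 00001
  pos 4: 11000 XOR 10011 = 01011
  pos 5: 10111 XOR 10011 = 00100
  pos 7: 10001 XOR 10011 = 00010
  pos 10: 10100 XOR 10011 = 00111
  pos 12: 11100 XOR 10011 = 01111
  pos 13: 11110 XOR 10011 = 01101
Remainder (last 4 bits) = 1101. This is the CRC / FCS.

1101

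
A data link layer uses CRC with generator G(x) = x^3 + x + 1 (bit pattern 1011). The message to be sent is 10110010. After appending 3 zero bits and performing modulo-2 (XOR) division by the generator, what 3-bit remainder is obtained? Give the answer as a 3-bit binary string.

110

Append 3 zeros: 10110010000. Divide by 1011 (XOR where the leading bit is 1):
  pos 0: 1011 XOR 1011 = 0000
  pos 6: 1000 XOR 1011 = 0011
Remainder (last 3 bits) = 110. This is the CRC / FCS.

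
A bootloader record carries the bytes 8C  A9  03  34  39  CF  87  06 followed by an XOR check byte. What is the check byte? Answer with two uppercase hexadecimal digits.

XOR the bytes together:
  start with 0x8C
  0x8C ⊕ 0xA9 = 0x25
  0x25 ⊕ 0x03 = 0x26
  0x26 ⊕ 0x34 = 0x12
  0x12 ⊕ 0x39 = 0x2B
  0x2B ⊕ 0xCF = 0xE4
  0xE4 ⊕ 0x87 = 0x63
  0x63 ⊕ 0x06 = 0x65

65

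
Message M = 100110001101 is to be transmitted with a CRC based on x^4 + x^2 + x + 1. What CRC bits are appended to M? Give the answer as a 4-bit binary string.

0110

Append 4 zeros: 1001100011010000. Divide by 10111 (XOR where the leading bit is 1):
  pos 0: 10011 XOR 10111 = 00100
  pos 2: 10000 XOR 10111 = 00111
  pos 4: 11101 XOR 10111 = 01010
  pos 5: 10101 XOR 10111 = 00010
  pos 8: 10010 XOR 10111 = 00101
  pos 10: 10100 XOR 10111 = 00011
Remainder (last 4 bits) = 0110. This is the CRC / FCS.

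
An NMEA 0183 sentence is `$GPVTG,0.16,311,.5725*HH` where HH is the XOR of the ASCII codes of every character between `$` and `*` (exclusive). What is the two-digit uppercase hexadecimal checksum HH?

7F

XOR the ASCII codes of the payload characters:
  'G' = 0x47 → acc = 0x47
  'P' = 0x50 → acc = 0x17
  'V' = 0x56 → acc = 0x41
  'T' = 0x54 → acc = 0x15
  'G' = 0x47 → acc = 0x52
  ',' = 0x2C → acc = 0x7E
  '0' = 0x30 → acc = 0x4E
  '.' = 0x2E → acc = 0x60
  '1' = 0x31 → acc = 0x51
  '6' = 0x36 → acc = 0x67
  ',' = 0x2C → acc = 0x4B
  '3' = 0x33 → acc = 0x78
  '1' = 0x31 → acc = 0x49
  '1' = 0x31 → acc = 0x78
  ',' = 0x2C → acc = 0x54
  '.' = 0x2E → acc = 0x7A
  '5' = 0x35 → acc = 0x4F
  '7' = 0x37 → acc = 0x78
  '2' = 0x32 → acc = 0x4A
  '5' = 0x35 → acc = 0x7F
Checksum = 0x7F.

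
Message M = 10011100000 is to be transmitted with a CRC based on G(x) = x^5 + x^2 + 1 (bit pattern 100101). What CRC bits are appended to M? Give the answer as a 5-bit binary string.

Append 5 zeros: 1001110000000000. Divide by 100101 (XOR where the leading bit is 1):
  pos 0: 100111 XOR 100101 = 000010
  pos 4: 100000 XOR 100101 = 000101
  pos 7: 101000 XOR 100101 = 001101
  pos 9: 110100 XOR 100101 = 010001
  pos 10: 100010 XOR 100101 = 000111
Remainder (last 5 bits) = 00111. This is the CRC / FCS.

00111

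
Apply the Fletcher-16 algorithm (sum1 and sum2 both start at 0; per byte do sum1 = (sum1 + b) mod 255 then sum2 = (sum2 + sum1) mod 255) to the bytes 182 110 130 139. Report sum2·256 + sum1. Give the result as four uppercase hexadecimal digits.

B633

Running sums (mod 255):
  after byte 0 (182): sum1=182, sum2=182
  after byte 1 (110): sum1=37, sum2=219
  after byte 2 (130): sum1=167, sum2=131
  after byte 3 (139): sum1=51, sum2=182
Checksum = sum2·256 + sum1 = 182·256 + 51 = 46643 = 0xB633.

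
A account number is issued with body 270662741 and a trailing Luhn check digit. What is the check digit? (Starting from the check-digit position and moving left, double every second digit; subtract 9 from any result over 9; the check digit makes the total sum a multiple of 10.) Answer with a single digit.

7

Partial digits right→left: 1 4 7 2 6 6 0 7 2
Double every second digit counting from the check-digit position (so the 1st, 3rd, 5th, ... of the partial from the right).
  doubled (with −9 where >9): 2 5 3 0 4 → sum 14
  kept as-is: 4 2 6 7 → sum 19
Total = 14 + 19 = 33.
Check digit = (10 − (33 mod 10)) mod 10 = 7.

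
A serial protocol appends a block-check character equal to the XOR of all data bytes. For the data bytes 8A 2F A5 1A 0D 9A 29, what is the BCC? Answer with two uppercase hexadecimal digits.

A4

XOR the bytes together:
  start with 0x8A
  0x8A ⊕ 0x2F = 0xA5
  0xA5 ⊕ 0xA5 = 0x00
  0x00 ⊕ 0x1A = 0x1A
  0x1A ⊕ 0x0D = 0x17
  0x17 ⊕ 0x9A = 0x8D
  0x8D ⊕ 0x29 = 0xA4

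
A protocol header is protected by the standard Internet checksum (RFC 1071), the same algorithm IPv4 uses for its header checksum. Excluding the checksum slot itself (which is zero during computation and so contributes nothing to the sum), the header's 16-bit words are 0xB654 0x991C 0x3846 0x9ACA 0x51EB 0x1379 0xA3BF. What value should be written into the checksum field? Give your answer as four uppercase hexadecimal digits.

One's-complement addition (fold any carry out of bit 15 back into bit 0):
  0xB654 + 0x991C = 0x14F70 → wrap carry → 0x4F71
  0x4F71 + 0x3846 = 0x087B7
  0x87B7 + 0x9ACA = 0x12281 → wrap carry → 0x2282
  0x2282 + 0x51EB = 0x0746D
  0x746D + 0x1379 = 0x087E6
  0x87E6 + 0xA3BF = 0x12BA5 → wrap carry → 0x2BA6
One's-complement sum = 0x2BA6.
Checksum = ~0x2BA6 & 0xFFFF = 0xD459.

D459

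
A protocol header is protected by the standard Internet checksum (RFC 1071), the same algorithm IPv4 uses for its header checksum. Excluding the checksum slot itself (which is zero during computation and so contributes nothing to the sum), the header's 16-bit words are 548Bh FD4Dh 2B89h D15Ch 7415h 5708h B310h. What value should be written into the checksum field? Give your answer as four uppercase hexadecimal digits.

One's-complement addition (fold any carry out of bit 15 back into bit 0):
  0x548B + 0xFD4D = 0x151D8 → wrap carry → 0x51D9
  0x51D9 + 0x2B89 = 0x07D62
  0x7D62 + 0xD15C = 0x14EBE → wrap carry → 0x4EBF
  0x4EBF + 0x7415 = 0x0C2D4
  0xC2D4 + 0x5708 = 0x119DC → wrap carry → 0x19DD
  0x19DD + 0xB310 = 0x0CCED
One's-complement sum = 0xCCED.
Checksum = ~0xCCED & 0xFFFF = 0x3312.

3312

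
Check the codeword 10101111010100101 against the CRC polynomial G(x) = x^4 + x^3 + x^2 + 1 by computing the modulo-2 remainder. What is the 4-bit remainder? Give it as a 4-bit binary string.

0000

Modulo-2 division of 10101111010100101 by 11101:
  pos 0: 10101 XOR 11101 = 01000
  pos 1: 10001 XOR 11101 = 01100
  pos 2: 11001 XOR 11101 = 00100
  pos 4: 10010 XOR 11101 = 01111
  pos 5: 11111 XOR 11101 = 00010
  pos 8: 10010 XOR 11101 = 01111
  pos 9: 11110 XOR 11101 = 00011
  pos 12: 11101 XOR 11101 = 00000
Remainder = 0000 (zero — the frame passes the CRC check).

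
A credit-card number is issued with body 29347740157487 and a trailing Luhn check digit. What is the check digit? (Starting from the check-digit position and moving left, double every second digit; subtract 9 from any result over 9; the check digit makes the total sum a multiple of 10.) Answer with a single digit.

2

Partial digits right→left: 7 8 4 7 5 1 0 4 7 7 4 3 9 2
Double every second digit counting from the check-digit position (so the 1st, 3rd, 5th, ... of the partial from the right).
  doubled (with −9 where >9): 5 8 1 0 5 8 9 → sum 36
  kept as-is: 8 7 1 4 7 3 2 → sum 32
Total = 36 + 32 = 68.
Check digit = (10 − (68 mod 10)) mod 10 = 2.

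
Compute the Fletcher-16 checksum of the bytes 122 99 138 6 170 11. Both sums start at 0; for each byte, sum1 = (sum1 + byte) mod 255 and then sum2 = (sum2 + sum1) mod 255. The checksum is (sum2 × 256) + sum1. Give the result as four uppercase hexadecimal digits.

6C24

Running sums (mod 255):
  after byte 0 (122): sum1=122, sum2=122
  after byte 1 (99): sum1=221, sum2=88
  after byte 2 (138): sum1=104, sum2=192
  after byte 3 (6): sum1=110, sum2=47
  after byte 4 (170): sum1=25, sum2=72
  after byte 5 (11): sum1=36, sum2=108
Checksum = sum2·256 + sum1 = 108·256 + 36 = 27684 = 0x6C24.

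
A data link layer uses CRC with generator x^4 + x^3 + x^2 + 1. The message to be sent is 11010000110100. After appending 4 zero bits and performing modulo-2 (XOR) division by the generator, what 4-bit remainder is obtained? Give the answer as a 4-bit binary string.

0101

Append 4 zeros: 110100001101000000. Divide by 11101 (XOR where the leading bit is 1):
  pos 0: 11010 XOR 11101 = 00111
  pos 2: 11100 XOR 11101 = 00001
  pos 6: 10110 XOR 11101 = 01011
  pos 7: 10111 XOR 11101 = 01010
  pos 8: 10100 XOR 11101 = 01001
  pos 9: 10010 XOR 11101 = 01111
  pos 10: 11110 XOR 11101 = 00011
  pos 13: 11000 XOR 11101 = 00101
Remainder (last 4 bits) = 0101. This is the CRC / FCS.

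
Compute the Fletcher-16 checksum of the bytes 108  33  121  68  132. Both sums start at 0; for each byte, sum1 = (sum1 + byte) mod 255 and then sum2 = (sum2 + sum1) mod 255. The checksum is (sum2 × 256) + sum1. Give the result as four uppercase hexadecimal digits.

1CCF

Running sums (mod 255):
  after byte 0 (108): sum1=108, sum2=108
  after byte 1 (33): sum1=141, sum2=249
  after byte 2 (121): sum1=7, sum2=1
  after byte 3 (68): sum1=75, sum2=76
  after byte 4 (132): sum1=207, sum2=28
Checksum = sum2·256 + sum1 = 28·256 + 207 = 7375 = 0x1CCF.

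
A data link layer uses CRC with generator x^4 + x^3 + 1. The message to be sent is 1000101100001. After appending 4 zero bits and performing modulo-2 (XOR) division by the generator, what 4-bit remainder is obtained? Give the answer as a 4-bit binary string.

Append 4 zeros: 10001011000010000. Divide by 11001 (XOR where the leading bit is 1):
  pos 0: 10001 XOR 11001 = 01000
  pos 1: 10000 XOR 11001 = 01001
  pos 2: 10011 XOR 11001 = 01010
  pos 3: 10101 XOR 11001 = 01100
  pos 4: 11000 XOR 11001 = 00001
  pos 8: 10001 XOR 11001 = 01000
  pos 9: 10000 XOR 11001 = 01001
  pos 10: 10010 XOR 11001 = 01011
  pos 11: 10110 XOR 11001 = 01111
  pos 12: 11110 XOR 11001 = 00111
Remainder (last 4 bits) = 0111. This is the CRC / FCS.

0111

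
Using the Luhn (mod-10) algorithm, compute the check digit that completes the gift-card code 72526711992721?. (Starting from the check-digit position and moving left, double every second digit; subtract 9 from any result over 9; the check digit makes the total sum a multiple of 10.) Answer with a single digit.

Partial digits right→left: 1 2 7 2 9 9 1 1 7 6 2 5 2 7
Double every second digit counting from the check-digit position (so the 1st, 3rd, 5th, ... of the partial from the right).
  doubled (with −9 where >9): 2 5 9 2 5 4 4 → sum 31
  kept as-is: 2 2 9 1 6 5 7 → sum 32
Total = 31 + 32 = 63.
Check digit = (10 − (63 mod 10)) mod 10 = 7.

7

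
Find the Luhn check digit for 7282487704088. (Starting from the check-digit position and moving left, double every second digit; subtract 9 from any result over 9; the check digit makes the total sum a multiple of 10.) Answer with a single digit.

Partial digits right→left: 8 8 0 4 0 7 7 8 4 2 8 2 7
Double every second digit counting from the check-digit position (so the 1st, 3rd, 5th, ... of the partial from the right).
  doubled (with −9 where >9): 7 0 0 5 8 7 5 → sum 32
  kept as-is: 8 4 7 8 2 2 → sum 31
Total = 32 + 31 = 63.
Check digit = (10 − (63 mod 10)) mod 10 = 7.

7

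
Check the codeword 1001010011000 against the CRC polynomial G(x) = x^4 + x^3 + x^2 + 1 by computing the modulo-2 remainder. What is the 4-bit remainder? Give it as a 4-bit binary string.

Modulo-2 division of 1001010011000 by 11101:
  pos 0: 10010 XOR 11101 = 01111
  pos 1: 11111 XOR 11101 = 00010
  pos 4: 10001 XOR 11101 = 01100
  pos 5: 11001 XOR 11101 = 00100
  pos 7: 10000 XOR 11101 = 01101
  pos 8: 11010 XOR 11101 = 00111
Remainder = 0111 (nonzero — an error is detected).

0111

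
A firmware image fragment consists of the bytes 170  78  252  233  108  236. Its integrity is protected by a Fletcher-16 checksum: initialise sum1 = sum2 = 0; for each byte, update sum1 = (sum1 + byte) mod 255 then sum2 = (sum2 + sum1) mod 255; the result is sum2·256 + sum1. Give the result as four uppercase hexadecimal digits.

Running sums (mod 255):
  after byte 0 (170): sum1=170, sum2=170
  after byte 1 (78): sum1=248, sum2=163
  after byte 2 (252): sum1=245, sum2=153
  after byte 3 (233): sum1=223, sum2=121
  after byte 4 (108): sum1=76, sum2=197
  after byte 5 (236): sum1=57, sum2=254
Checksum = sum2·256 + sum1 = 254·256 + 57 = 65081 = 0xFE39.

FE39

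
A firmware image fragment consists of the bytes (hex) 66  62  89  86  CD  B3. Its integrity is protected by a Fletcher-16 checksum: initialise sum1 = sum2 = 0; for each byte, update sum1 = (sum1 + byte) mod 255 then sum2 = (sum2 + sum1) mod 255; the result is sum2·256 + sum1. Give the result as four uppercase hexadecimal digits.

5B5A

Running sums (mod 255):
  after byte 0 (66): sum1=102, sum2=102
  after byte 1 (62): sum1=200, sum2=47
  after byte 2 (89): sum1=82, sum2=129
  after byte 3 (86): sum1=216, sum2=90
  after byte 4 (CD): sum1=166, sum2=1
  after byte 5 (B3): sum1=90, sum2=91
Checksum = sum2·256 + sum1 = 91·256 + 90 = 23386 = 0x5B5A.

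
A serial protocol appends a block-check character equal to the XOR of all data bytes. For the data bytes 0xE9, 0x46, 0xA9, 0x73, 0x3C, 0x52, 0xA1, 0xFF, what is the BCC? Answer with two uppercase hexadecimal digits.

XOR the bytes together:
  start with 0xE9
  0xE9 ⊕ 0x46 = 0xAF
  0xAF ⊕ 0xA9 = 0x06
  0x06 ⊕ 0x73 = 0x75
  0x75 ⊕ 0x3C = 0x49
  0x49 ⊕ 0x52 = 0x1B
  0x1B ⊕ 0xA1 = 0xBA
  0xBA ⊕ 0xFF = 0x45

45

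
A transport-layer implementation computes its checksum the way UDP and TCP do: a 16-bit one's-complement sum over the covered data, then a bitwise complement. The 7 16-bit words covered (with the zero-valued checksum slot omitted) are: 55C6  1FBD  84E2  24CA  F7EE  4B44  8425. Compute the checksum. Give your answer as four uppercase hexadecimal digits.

One's-complement addition (fold any carry out of bit 15 back into bit 0):
  0x55C6 + 0x1FBD = 0x07583
  0x7583 + 0x84E2 = 0x0FA65
  0xFA65 + 0x24CA = 0x11F2F → wrap carry → 0x1F30
  0x1F30 + 0xF7EE = 0x1171E → wrap carry → 0x171F
  0x171F + 0x4B44 = 0x06263
  0x6263 + 0x8425 = 0x0E688
One's-complement sum = 0xE688.
Checksum = ~0xE688 & 0xFFFF = 0x1977.

1977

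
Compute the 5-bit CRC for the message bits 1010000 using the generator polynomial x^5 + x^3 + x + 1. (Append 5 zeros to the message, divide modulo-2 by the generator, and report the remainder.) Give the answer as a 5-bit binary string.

10001

Append 5 zeros: 101000000000. Divide by 101011 (XOR where the leading bit is 1):
  pos 0: 101000 XOR 101011 = 000011
  pos 4: 110000 XOR 101011 = 011011
  pos 5: 110110 XOR 101011 = 011101
  pos 6: 111010 XOR 101011 = 010001
Remainder (last 5 bits) = 10001. This is the CRC / FCS.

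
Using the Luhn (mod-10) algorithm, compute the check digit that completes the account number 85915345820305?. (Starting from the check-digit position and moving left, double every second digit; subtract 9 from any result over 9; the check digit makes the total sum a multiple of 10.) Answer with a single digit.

5

Partial digits right→left: 5 0 3 0 2 8 5 4 3 5 1 9 5 8
Double every second digit counting from the check-digit position (so the 1st, 3rd, 5th, ... of the partial from the right).
  doubled (with −9 where >9): 1 6 4 1 6 2 1 → sum 21
  kept as-is: 0 0 8 4 5 9 8 → sum 34
Total = 21 + 34 = 55.
Check digit = (10 − (55 mod 10)) mod 10 = 5.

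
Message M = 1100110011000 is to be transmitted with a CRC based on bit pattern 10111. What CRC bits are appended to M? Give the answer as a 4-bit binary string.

1100

Append 4 zeros: 11001100110000000. Divide by 10111 (XOR where the leading bit is 1):
  pos 0: 11001 XOR 10111 = 01110
  pos 1: 11101 XOR 10111 = 01010
  pos 2: 10100 XOR 10111 = 00011
  pos 5: 11011 XOR 10111 = 01100
  pos 6: 11000 XOR 10111 = 01111
  pos 7: 11110 XOR 10111 = 01001
  pos 8: 10010 XOR 10111 = 00101
  pos 10: 10100 XOR 10111 = 00011
Remainder (last 4 bits) = 1100. This is the CRC / FCS.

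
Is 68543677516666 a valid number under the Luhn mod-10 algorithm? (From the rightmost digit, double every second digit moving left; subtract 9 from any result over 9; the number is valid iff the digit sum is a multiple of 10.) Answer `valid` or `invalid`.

From the right, keep odd positions and double even positions (subtract 9 from any doubled value over 9):
  doubled (positions 2,4,...): 3 3 1 5 6 1 3 → sum 22
  kept (positions 1,3,...): 6 6 1 7 6 4 8 → sum 38
Total = 60.
60 mod 10 = 0, so the number is valid.

valid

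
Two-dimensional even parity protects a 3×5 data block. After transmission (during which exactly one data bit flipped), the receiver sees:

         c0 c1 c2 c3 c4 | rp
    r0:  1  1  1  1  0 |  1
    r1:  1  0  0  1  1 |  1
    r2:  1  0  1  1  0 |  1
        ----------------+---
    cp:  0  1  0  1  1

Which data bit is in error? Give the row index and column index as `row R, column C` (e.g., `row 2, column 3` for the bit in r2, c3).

Recompute each row's even parity and compare to rp:
  r0: data parity 0, sent rp 1 → mismatch
  r1: data parity 1, sent rp 1 → ok
  r2: data parity 1, sent rp 1 → ok
Recompute each column's even parity and compare to cp:
  c0: data parity 1, sent cp 0 → mismatch
  c1: data parity 1, sent cp 1 → ok
  c2: data parity 0, sent cp 0 → ok
  c3: data parity 1, sent cp 1 → ok
  c4: data parity 1, sent cp 1 → ok
Exactly one row (r0) and one column (c0) fail → the flipped bit is at their intersection.

row 0, column 0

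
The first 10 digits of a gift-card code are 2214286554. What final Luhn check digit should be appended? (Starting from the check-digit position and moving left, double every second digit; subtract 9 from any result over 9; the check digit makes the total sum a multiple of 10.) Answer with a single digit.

6

Partial digits right→left: 4 5 5 6 8 2 4 1 2 2
Double every second digit counting from the check-digit position (so the 1st, 3rd, 5th, ... of the partial from the right).
  doubled (with −9 where >9): 8 1 7 8 4 → sum 28
  kept as-is: 5 6 2 1 2 → sum 16
Total = 28 + 16 = 44.
Check digit = (10 − (44 mod 10)) mod 10 = 6.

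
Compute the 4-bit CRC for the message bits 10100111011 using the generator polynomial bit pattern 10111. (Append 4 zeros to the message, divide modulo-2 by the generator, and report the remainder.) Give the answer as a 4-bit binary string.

0001

Append 4 zeros: 101001110110000. Divide by 10111 (XOR where the leading bit is 1):
  pos 0: 10100 XOR 10111 = 00011
  pos 3: 11111 XOR 10111 = 01000
  pos 4: 10000 XOR 10111 = 00111
  pos 6: 11111 XOR 10111 = 01000
  pos 7: 10000 XOR 10111 = 00111
  pos 9: 11100 XOR 10111 = 01011
  pos 10: 10110 XOR 10111 = 00001
Remainder (last 4 bits) = 0001. This is the CRC / FCS.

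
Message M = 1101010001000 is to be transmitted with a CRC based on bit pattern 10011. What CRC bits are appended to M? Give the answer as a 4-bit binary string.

1011

Append 4 zeros: 11010100010000000. Divide by 10011 (XOR where the leading bit is 1):
  pos 0: 11010 XOR 10011 = 01001
  pos 1: 10011 XOR 10011 = 00000
  pos 9: 10000 XOR 10011 = 00011
  pos 12: 11000 XOR 10011 = 01011
Remainder (last 4 bits) = 1011. This is the CRC / FCS.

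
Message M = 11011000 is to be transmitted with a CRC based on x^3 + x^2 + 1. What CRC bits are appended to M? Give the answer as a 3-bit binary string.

110

Append 3 zeros: 11011000000. Divide by 1101 (XOR where the leading bit is 1):
  pos 0: 1101 XOR 1101 = 0000
  pos 4: 1000 XOR 1101 = 0101
  pos 5: 1010 XOR 1101 = 0111
  pos 6: 1110 XOR 1101 = 0011
Remainder (last 3 bits) = 110. This is the CRC / FCS.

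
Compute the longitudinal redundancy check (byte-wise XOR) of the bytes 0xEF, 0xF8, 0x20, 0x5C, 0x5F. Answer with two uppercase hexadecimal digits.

XOR the bytes together:
  start with 0xEF
  0xEF ⊕ 0xF8 = 0x17
  0x17 ⊕ 0x20 = 0x37
  0x37 ⊕ 0x5C = 0x6B
  0x6B ⊕ 0x5F = 0x34

34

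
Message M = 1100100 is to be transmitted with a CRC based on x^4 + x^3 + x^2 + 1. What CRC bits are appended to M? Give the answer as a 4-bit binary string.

Append 4 zeros: 11001000000. Divide by 11101 (XOR where the leading bit is 1):
  pos 0: 11001 XOR 11101 = 00100
  pos 2: 10000 XOR 11101 = 01101
  pos 3: 11010 XOR 11101 = 00111
  pos 5: 11100 XOR 11101 = 00001
Remainder (last 4 bits) = 0010. This is the CRC / FCS.

0010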